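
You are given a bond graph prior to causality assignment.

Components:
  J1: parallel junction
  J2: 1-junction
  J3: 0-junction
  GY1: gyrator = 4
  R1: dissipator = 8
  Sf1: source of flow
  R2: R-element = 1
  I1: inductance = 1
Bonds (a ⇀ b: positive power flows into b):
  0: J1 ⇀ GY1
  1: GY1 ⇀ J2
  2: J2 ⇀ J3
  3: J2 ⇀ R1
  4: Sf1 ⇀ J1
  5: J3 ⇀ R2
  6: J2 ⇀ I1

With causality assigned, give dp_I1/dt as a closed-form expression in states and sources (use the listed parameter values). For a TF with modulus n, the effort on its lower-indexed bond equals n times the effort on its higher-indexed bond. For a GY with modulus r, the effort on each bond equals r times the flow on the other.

dp_I1/dt = 4*F_Sf1 - 9*p_I1

bond 4 |Sf1  (Sf1: flow source, stroke at near end)
bond 0 |J1  (only one effort-in slot at J1)
bond 1 |J2  (through GY1, causality inverts; strokes same side of GY1)
bond 6 |I1  (I1: I, integral causality)
bond 2 |J2  (common-f at J2 fixed by 6)
bond 3 |J2  (J2: bond 6 brought flow, rest push out)
bond 5 |J3  (J3: last free bond brings effort in)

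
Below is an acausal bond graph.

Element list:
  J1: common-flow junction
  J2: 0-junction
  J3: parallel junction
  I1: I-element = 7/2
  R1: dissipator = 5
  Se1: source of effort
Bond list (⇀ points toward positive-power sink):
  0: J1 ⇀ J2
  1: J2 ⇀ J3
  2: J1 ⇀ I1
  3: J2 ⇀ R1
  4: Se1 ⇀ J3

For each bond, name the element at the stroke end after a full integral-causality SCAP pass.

b4 |J3  (Se1 (Se) sets effort on bond)
b1 |J2  (common-e at J3 fixed by 4)
b0 |J1  (J2 effort already set via bond 1)
b3 |R1  (J2 effort already set via bond 1)
b2 |I1  (only one flow-in slot at J1)

β0 |J1
β1 |J2
β2 |I1
β3 |R1
β4 |J3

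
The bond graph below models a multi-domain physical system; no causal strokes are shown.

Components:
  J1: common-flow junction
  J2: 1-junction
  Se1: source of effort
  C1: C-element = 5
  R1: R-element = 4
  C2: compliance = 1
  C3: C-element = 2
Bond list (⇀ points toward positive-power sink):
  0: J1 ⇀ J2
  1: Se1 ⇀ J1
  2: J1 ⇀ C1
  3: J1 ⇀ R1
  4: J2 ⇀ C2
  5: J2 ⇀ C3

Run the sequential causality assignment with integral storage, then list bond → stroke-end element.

#0 stroke→J1
#1 stroke→J1
#2 stroke→J1
#3 stroke→R1
#4 stroke→J2
#5 stroke→J2

β1 |J1  (source Se1 imposes e)
β2 |J1  (C1 outputs effort q/C1)
β4 |J2  (C2 integral (e out))
β5 |J2  (C3 outputs effort q/C3)
β0 |J1  (J2: last free bond brings flow in)
β3 |R1  (closing 1-jn rule on J1)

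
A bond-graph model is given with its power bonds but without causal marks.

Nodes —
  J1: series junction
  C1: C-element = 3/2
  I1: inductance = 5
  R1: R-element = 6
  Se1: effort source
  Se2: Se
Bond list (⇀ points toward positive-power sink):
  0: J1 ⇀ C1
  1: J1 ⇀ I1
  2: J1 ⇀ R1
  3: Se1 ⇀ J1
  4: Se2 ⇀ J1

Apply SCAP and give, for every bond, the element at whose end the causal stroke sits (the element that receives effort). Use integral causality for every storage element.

β0 →J1
β1 →I1
β2 →J1
β3 →J1
β4 →J1

bond 3 |J1  (Se1 (Se) sets effort on bond)
bond 4 |J1  (Se2 fixes effort; stroke away)
bond 0 |J1  (C1 outputs effort q/C1)
bond 1 |I1  (I1 outputs flow p/I1)
bond 2 |J1  (J1 flow already set via bond 1)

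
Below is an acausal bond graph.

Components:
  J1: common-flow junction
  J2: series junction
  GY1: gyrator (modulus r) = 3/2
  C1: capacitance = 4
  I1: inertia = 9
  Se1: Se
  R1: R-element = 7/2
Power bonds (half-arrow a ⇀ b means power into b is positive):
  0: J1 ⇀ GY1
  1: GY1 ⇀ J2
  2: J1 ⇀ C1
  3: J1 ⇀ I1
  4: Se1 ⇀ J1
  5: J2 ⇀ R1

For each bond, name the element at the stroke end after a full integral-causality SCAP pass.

#4 stroke→J1  (Se1 fixes effort; stroke away)
#2 stroke→J1  (C1: C, integral causality)
#3 stroke→I1  (I1: I, integral causality)
#0 stroke→J1  (J1 flow already set via bond 3)
#1 stroke→J2  (through GY1, causality inverts; strokes same side of GY1)
#5 stroke→R1  (J2: last free bond brings flow in)

bond 0 stroke→J1
bond 1 stroke→J2
bond 2 stroke→J1
bond 3 stroke→I1
bond 4 stroke→J1
bond 5 stroke→R1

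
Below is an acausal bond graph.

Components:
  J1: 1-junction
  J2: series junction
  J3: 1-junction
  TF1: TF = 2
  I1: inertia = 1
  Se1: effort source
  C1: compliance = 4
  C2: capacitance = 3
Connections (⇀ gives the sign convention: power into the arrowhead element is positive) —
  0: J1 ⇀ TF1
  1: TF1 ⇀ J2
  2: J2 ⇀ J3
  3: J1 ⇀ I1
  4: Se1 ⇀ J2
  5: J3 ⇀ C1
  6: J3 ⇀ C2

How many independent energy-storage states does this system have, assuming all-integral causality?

3  (C1, C2, I1 all integral)

bond 4 stroke at J2  (Se1 (Se) sets effort on bond)
bond 3 stroke at I1  (I1 outputs flow p/I1)
bond 0 stroke at J1  (J1 flow already set via bond 3)
bond 1 stroke at TF1  (TF1: transformer flips bond 0)
bond 2 stroke at J2  (J2 flow already set via bond 1)
bond 5 stroke at J3  (J3 flow already set via bond 2)
bond 6 stroke at J3  (1-jn J3 has f-setter on 2)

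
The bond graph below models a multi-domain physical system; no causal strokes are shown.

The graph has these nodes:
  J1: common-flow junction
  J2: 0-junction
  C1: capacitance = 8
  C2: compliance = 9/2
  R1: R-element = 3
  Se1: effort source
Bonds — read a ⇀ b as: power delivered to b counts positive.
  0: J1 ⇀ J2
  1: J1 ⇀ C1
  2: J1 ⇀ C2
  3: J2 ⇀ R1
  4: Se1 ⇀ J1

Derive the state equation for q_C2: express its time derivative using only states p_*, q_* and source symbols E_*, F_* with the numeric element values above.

dq_C2/dt = E_Se1/3 - q_C1/24 - 2*q_C2/27

b4 →J1  (Se1 fixes effort; stroke away)
b1 →J1  (C1 outputs effort q/C1)
b2 →J1  (prefer integral on C2)
b0 →J2  (J1 needs exactly one f-in)
b3 →R1  (0-jn J2 has e-setter on 0)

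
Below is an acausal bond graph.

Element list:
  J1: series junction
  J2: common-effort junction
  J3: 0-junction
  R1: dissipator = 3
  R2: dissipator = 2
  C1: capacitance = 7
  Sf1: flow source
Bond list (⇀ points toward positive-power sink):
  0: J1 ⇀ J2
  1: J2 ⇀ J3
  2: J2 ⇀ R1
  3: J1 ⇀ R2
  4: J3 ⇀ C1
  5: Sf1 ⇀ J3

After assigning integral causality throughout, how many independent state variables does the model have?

bond 5 →Sf1  (Sf1: flow source, stroke at near end)
bond 4 →J3  (C1 outputs effort q/C1)
bond 1 →J2  (J3: bond 4 brought effort, rest push out)
bond 0 →J1  (J2: bond 1 brought effort, rest push out)
bond 2 →R1  (J2 effort already set via bond 1)
bond 3 →R2  (closing 1-jn rule on J1)

1  (C1 all integral)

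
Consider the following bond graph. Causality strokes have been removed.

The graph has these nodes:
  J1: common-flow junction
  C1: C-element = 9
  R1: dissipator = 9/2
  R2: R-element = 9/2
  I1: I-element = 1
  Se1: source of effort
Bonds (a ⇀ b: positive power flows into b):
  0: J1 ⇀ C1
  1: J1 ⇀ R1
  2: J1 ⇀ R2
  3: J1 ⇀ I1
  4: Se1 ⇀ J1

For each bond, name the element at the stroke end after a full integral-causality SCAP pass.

b0 |J1
b1 |J1
b2 |J1
b3 |I1
b4 |J1

bond 4 →J1  (source Se1 imposes e)
bond 0 →J1  (C1 integral (e out))
bond 3 →I1  (I1 outputs flow p/I1)
bond 1 →J1  (J1 flow already set via bond 3)
bond 2 →J1  (common-f at J1 fixed by 3)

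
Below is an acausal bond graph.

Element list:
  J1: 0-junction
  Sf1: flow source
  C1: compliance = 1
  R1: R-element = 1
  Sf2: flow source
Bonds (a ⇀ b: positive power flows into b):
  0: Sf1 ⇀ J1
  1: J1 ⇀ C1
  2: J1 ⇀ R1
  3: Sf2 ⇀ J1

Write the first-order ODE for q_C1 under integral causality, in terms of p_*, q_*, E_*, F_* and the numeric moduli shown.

dq_C1/dt = F_Sf1 + F_Sf2 - q_C1

b0 |Sf1  (Sf1 fixes flow; stroke at Sf1)
b3 |Sf2  (Sf2 fixes flow; stroke at Sf2)
b1 |J1  (C1 integral (e out))
b2 |R1  (J1 effort already set via bond 1)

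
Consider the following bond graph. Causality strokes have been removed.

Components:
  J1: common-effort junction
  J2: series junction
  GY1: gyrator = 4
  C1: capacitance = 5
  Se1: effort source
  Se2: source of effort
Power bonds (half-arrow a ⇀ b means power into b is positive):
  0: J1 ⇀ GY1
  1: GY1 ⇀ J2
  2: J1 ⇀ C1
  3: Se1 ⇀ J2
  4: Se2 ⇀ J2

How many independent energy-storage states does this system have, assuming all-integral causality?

β3 stroke→J2  (Se1 (Se) sets effort on bond)
β4 stroke→J2  (Se2 fixes effort; stroke away)
β1 stroke→GY1  (J2: last free bond brings flow in)
β0 stroke→GY1  (GY1: gyrator matches bond 1)
β2 stroke→J1  (J1 needs exactly one e-in)

1  (C1 all integral)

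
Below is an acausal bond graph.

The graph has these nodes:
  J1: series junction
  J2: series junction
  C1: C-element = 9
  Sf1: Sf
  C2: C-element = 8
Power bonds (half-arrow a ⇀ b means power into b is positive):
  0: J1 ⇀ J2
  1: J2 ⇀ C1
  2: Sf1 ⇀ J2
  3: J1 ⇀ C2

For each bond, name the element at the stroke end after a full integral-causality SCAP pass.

#0 stroke at J2
#1 stroke at J2
#2 stroke at Sf1
#3 stroke at J1

β2 |Sf1  (Sf1: flow source, stroke at near end)
β0 |J2  (1-jn J2 has f-setter on 2)
β1 |J2  (common-f at J2 fixed by 2)
β3 |J1  (J1: bond 0 brought flow, rest push out)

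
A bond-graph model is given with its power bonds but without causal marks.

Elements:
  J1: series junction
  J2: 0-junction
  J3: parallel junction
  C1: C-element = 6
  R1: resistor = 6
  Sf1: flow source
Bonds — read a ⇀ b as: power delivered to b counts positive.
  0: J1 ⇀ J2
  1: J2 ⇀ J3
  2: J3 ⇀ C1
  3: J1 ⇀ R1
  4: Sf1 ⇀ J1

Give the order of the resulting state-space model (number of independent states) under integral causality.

1  (C1 all integral)

#4 stroke at Sf1  (Sf1 (Sf) sets flow on bond)
#0 stroke at J1  (1-jn J1 has f-setter on 4)
#3 stroke at J1  (1-jn J1 has f-setter on 4)
#1 stroke at J2  (only one effort-in slot at J2)
#2 stroke at J3  (J3 needs exactly one e-in)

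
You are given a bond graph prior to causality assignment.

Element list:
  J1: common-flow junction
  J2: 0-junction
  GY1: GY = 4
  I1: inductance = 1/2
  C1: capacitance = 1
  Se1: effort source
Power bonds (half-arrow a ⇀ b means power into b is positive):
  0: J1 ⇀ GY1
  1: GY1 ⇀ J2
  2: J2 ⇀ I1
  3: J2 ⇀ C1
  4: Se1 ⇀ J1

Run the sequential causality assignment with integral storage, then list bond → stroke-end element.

β4 stroke→J1  (Se1 (Se) sets effort on bond)
β0 stroke→GY1  (closing 1-jn rule on J1)
β1 stroke→GY1  (GY1 both-in/both-out from 0)
β2 stroke→I1  (I1 outputs flow p/I1)
β3 stroke→J2  (closing 0-jn rule on J2)

b0 stroke→GY1
b1 stroke→GY1
b2 stroke→I1
b3 stroke→J2
b4 stroke→J1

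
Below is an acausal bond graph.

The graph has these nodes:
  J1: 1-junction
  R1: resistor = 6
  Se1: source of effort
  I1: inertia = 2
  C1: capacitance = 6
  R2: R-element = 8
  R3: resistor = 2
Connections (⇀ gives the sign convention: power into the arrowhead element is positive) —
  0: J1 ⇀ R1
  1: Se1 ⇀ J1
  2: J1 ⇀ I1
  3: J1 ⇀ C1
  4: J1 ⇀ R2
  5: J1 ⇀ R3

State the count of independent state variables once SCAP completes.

2  (C1, I1 all integral)

β1 stroke at J1  (source Se1 imposes e)
β2 stroke at I1  (I1: I, integral causality)
β0 stroke at J1  (J1: bond 2 brought flow, rest push out)
β3 stroke at J1  (J1 flow already set via bond 2)
β4 stroke at J1  (common-f at J1 fixed by 2)
β5 stroke at J1  (common-f at J1 fixed by 2)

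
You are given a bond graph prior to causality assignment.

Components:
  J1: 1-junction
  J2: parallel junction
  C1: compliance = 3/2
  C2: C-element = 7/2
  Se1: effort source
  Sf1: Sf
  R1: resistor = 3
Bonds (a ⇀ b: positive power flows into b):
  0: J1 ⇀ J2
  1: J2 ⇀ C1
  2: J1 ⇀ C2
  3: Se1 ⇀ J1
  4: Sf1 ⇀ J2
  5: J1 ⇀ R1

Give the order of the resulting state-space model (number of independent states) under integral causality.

2  (C1, C2 all integral)

b3 →J1  (Se1 (Se) sets effort on bond)
b4 →Sf1  (Sf1 (Sf) sets flow on bond)
b1 →J2  (prefer integral on C1)
b0 →J1  (J2 effort already set via bond 1)
b2 →J1  (C2 integral (e out))
b5 →R1  (closing 1-jn rule on J1)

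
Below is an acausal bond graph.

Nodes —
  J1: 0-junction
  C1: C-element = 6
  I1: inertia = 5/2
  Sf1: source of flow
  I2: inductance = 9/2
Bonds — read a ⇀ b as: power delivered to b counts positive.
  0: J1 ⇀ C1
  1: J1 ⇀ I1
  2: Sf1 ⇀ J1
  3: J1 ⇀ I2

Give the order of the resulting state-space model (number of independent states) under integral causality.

bond 2 →Sf1  (source Sf1 imposes f)
bond 0 →J1  (C1: C, integral causality)
bond 1 →I1  (0-jn J1 has e-setter on 0)
bond 3 →I2  (common-e at J1 fixed by 0)

3  (C1, I1, I2 all integral)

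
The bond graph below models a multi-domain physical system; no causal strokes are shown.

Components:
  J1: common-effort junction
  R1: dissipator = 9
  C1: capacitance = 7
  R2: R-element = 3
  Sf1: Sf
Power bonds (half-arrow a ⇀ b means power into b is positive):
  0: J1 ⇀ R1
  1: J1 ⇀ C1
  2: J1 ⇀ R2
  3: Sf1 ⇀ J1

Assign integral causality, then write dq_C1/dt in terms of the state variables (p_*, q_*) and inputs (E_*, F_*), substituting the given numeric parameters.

b3 |Sf1  (Sf1 fixes flow; stroke at Sf1)
b1 |J1  (C1: C, integral causality)
b0 |R1  (J1 effort already set via bond 1)
b2 |R2  (common-e at J1 fixed by 1)

dq_C1/dt = F_Sf1 - 4*q_C1/63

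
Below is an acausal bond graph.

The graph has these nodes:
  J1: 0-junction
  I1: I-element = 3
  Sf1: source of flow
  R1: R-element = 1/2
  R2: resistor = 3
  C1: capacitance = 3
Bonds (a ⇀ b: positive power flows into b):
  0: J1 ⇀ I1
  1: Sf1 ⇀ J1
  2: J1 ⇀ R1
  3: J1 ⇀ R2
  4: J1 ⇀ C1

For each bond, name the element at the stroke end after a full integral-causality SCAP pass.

#1 stroke→Sf1  (source Sf1 imposes f)
#0 stroke→I1  (I1 integral (f out))
#4 stroke→J1  (C1: C, integral causality)
#2 stroke→R1  (0-jn J1 has e-setter on 4)
#3 stroke→R2  (J1 effort already set via bond 4)

β0 stroke→I1
β1 stroke→Sf1
β2 stroke→R1
β3 stroke→R2
β4 stroke→J1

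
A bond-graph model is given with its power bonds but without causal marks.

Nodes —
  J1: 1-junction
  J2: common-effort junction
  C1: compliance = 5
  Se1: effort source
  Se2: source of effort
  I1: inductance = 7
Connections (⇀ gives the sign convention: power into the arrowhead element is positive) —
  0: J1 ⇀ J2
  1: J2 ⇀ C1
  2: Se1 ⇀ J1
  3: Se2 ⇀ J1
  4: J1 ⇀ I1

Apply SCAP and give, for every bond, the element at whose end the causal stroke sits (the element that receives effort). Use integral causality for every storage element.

b2 →J1  (Se1 (Se) sets effort on bond)
b3 →J1  (source Se2 imposes e)
b1 →J2  (prefer integral on C1)
b0 →J1  (common-e at J2 fixed by 1)
b4 →I1  (closing 1-jn rule on J1)

bond 0 →J1
bond 1 →J2
bond 2 →J1
bond 3 →J1
bond 4 →I1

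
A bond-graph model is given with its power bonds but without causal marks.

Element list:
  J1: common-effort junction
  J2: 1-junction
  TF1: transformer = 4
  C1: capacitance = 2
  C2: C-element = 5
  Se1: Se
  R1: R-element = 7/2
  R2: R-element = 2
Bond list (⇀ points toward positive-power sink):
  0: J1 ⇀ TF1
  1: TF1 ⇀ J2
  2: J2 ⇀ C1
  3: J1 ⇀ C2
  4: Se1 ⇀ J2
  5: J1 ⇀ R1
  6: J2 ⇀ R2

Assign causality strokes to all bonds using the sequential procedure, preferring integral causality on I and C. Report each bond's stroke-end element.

bond 0 |TF1
bond 1 |J2
bond 2 |J2
bond 3 |J1
bond 4 |J2
bond 5 |R1
bond 6 |R2

bond 4 →J2  (Se1: effort source, stroke at far end)
bond 2 →J2  (C1: C, integral causality)
bond 3 →J1  (C2 outputs effort q/C2)
bond 0 →TF1  (0-jn J1 has e-setter on 3)
bond 5 →R1  (J1: bond 3 brought effort, rest push out)
bond 1 →J2  (TF1 one-in-one-out from 0)
bond 6 →R2  (only one flow-in slot at J2)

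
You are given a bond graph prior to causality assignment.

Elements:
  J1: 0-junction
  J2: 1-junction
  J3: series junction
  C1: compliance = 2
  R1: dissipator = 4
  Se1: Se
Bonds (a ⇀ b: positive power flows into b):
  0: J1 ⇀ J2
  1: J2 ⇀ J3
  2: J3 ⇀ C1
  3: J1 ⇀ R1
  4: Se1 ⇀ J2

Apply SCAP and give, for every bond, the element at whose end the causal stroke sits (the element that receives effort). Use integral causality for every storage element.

bond 4 stroke→J2  (Se1: effort source, stroke at far end)
bond 2 stroke→J3  (C1 integral (e out))
bond 1 stroke→J2  (J3 needs exactly one f-in)
bond 0 stroke→J1  (only one flow-in slot at J2)
bond 3 stroke→R1  (common-e at J1 fixed by 0)

bond 0 stroke→J1
bond 1 stroke→J2
bond 2 stroke→J3
bond 3 stroke→R1
bond 4 stroke→J2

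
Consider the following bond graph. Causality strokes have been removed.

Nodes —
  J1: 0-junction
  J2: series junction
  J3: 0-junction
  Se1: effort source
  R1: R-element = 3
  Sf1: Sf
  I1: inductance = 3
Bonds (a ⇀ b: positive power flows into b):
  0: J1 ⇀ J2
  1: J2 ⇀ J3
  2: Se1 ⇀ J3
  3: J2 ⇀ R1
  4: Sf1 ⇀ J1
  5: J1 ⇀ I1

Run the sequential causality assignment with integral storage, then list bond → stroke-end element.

β0 stroke at J1
β1 stroke at J2
β2 stroke at J3
β3 stroke at J2
β4 stroke at Sf1
β5 stroke at I1

#2 stroke→J3  (Se1 fixes effort; stroke away)
#4 stroke→Sf1  (Sf1: flow source, stroke at near end)
#1 stroke→J2  (J3 effort already set via bond 2)
#5 stroke→I1  (I1: I, integral causality)
#0 stroke→J1  (only one effort-in slot at J1)
#3 stroke→J2  (common-f at J2 fixed by 0)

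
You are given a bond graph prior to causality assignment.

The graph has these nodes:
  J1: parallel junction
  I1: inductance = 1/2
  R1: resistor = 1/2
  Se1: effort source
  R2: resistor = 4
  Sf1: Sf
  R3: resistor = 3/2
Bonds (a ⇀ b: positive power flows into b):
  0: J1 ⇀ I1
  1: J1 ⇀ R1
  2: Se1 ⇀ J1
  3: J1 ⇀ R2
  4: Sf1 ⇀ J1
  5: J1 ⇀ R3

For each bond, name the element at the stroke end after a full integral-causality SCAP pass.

bond 2 stroke→J1  (source Se1 imposes e)
bond 4 stroke→Sf1  (Sf1 fixes flow; stroke at Sf1)
bond 0 stroke→I1  (J1: bond 2 brought effort, rest push out)
bond 1 stroke→R1  (J1 effort already set via bond 2)
bond 3 stroke→R2  (0-jn J1 has e-setter on 2)
bond 5 stroke→R3  (0-jn J1 has e-setter on 2)

#0 stroke→I1
#1 stroke→R1
#2 stroke→J1
#3 stroke→R2
#4 stroke→Sf1
#5 stroke→R3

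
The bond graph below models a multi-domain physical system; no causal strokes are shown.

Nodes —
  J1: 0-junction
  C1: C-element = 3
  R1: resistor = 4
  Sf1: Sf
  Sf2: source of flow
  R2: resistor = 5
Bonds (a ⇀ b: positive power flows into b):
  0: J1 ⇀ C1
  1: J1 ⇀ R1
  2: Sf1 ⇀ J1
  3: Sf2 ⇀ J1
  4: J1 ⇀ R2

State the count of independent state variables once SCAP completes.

b2 →Sf1  (Sf1 fixes flow; stroke at Sf1)
b3 →Sf2  (Sf2: flow source, stroke at near end)
b0 →J1  (C1: C, integral causality)
b1 →R1  (common-e at J1 fixed by 0)
b4 →R2  (J1: bond 0 brought effort, rest push out)

1  (C1 all integral)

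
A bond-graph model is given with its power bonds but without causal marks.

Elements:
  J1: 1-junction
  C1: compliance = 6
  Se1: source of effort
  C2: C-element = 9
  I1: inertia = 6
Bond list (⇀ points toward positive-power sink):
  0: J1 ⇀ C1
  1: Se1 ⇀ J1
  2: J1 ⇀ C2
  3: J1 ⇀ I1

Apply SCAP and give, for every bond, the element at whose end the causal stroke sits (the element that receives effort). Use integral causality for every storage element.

b0 |J1
b1 |J1
b2 |J1
b3 |I1

#1 stroke at J1  (Se1 fixes effort; stroke away)
#0 stroke at J1  (C1 integral (e out))
#2 stroke at J1  (C2 integral (e out))
#3 stroke at I1  (J1 needs exactly one f-in)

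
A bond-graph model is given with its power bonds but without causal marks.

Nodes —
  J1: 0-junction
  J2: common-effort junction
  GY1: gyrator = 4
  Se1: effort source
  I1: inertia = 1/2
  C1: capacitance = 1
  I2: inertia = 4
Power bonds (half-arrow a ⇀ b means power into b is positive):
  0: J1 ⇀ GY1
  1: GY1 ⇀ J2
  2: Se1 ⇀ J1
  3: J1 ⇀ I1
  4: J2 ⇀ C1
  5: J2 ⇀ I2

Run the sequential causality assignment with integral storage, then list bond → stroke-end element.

β2 |J1  (Se1 (Se) sets effort on bond)
β0 |GY1  (0-jn J1 has e-setter on 2)
β3 |I1  (common-e at J1 fixed by 2)
β1 |GY1  (GY1: gyrator matches bond 0)
β4 |J2  (C1: C, integral causality)
β5 |I2  (common-e at J2 fixed by 4)

bond 0 stroke→GY1
bond 1 stroke→GY1
bond 2 stroke→J1
bond 3 stroke→I1
bond 4 stroke→J2
bond 5 stroke→I2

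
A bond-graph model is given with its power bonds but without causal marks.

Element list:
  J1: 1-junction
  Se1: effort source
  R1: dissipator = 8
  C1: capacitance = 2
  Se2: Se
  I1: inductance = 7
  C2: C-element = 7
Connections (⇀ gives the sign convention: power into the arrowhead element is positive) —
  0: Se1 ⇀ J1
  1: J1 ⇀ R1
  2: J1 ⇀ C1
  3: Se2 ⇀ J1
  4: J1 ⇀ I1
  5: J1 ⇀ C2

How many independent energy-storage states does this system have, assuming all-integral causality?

bond 0 stroke→J1  (Se1 (Se) sets effort on bond)
bond 3 stroke→J1  (Se2: effort source, stroke at far end)
bond 2 stroke→J1  (C1 integral (e out))
bond 4 stroke→I1  (prefer integral on I1)
bond 1 stroke→J1  (J1: bond 4 brought flow, rest push out)
bond 5 stroke→J1  (common-f at J1 fixed by 4)

3  (C1, C2, I1 all integral)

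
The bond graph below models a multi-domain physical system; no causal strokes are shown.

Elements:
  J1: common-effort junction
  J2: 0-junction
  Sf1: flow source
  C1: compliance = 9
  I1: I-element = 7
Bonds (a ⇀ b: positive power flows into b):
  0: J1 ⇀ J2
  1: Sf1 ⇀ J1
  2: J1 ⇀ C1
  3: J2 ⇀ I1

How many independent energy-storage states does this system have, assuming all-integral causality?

2  (C1, I1 all integral)

#1 stroke at Sf1  (Sf1 fixes flow; stroke at Sf1)
#2 stroke at J1  (prefer integral on C1)
#0 stroke at J2  (J1: bond 2 brought effort, rest push out)
#3 stroke at I1  (0-jn J2 has e-setter on 0)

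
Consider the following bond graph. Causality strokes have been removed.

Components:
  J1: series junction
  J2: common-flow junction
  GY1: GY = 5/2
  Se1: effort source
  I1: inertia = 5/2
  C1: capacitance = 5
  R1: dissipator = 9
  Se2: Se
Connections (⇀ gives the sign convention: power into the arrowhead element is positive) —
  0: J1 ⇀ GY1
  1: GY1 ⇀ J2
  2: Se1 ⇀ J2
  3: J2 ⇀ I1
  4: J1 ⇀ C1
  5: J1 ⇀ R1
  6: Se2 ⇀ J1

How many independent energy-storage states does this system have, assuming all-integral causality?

2  (C1, I1 all integral)

bond 2 stroke→J2  (Se1 fixes effort; stroke away)
bond 6 stroke→J1  (Se2: effort source, stroke at far end)
bond 3 stroke→I1  (prefer integral on I1)
bond 1 stroke→J2  (J2: bond 3 brought flow, rest push out)
bond 0 stroke→J1  (GY1 both-in/both-out from 1)
bond 4 stroke→J1  (prefer integral on C1)
bond 5 stroke→R1  (J1: last free bond brings flow in)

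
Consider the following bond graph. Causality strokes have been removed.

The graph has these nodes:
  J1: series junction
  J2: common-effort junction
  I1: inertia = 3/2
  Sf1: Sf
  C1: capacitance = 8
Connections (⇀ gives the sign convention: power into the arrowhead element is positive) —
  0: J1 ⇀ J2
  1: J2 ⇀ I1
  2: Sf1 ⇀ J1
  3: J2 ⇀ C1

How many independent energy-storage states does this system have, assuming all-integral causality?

2  (C1, I1 all integral)

β2 stroke→Sf1  (Sf1: flow source, stroke at near end)
β0 stroke→J1  (common-f at J1 fixed by 2)
β1 stroke→I1  (I1 outputs flow p/I1)
β3 stroke→J2  (J2 needs exactly one e-in)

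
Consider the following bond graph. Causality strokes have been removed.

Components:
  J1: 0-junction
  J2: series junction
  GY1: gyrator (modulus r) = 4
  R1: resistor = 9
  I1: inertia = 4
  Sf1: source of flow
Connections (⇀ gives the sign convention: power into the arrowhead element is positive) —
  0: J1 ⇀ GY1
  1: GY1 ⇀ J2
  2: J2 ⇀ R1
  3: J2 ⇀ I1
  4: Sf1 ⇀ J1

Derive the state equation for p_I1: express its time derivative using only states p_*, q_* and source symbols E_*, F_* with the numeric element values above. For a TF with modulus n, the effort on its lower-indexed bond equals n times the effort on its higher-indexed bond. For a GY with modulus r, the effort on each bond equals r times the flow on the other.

dp_I1/dt = 4*F_Sf1 - 9*p_I1/4

#4 stroke→Sf1  (source Sf1 imposes f)
#0 stroke→J1  (only one effort-in slot at J1)
#1 stroke→J2  (GY1: gyrator matches bond 0)
#3 stroke→I1  (I1 outputs flow p/I1)
#2 stroke→J2  (common-f at J2 fixed by 3)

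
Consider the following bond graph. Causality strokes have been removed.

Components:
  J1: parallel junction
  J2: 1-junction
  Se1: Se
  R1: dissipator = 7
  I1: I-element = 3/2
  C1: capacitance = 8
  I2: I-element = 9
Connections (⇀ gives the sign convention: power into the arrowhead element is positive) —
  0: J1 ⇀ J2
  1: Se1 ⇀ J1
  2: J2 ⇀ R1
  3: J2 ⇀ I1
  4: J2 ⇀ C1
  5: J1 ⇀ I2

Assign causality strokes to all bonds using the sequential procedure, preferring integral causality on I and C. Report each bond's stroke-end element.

#0 stroke→J2
#1 stroke→J1
#2 stroke→J2
#3 stroke→I1
#4 stroke→J2
#5 stroke→I2

β1 stroke→J1  (Se1 fixes effort; stroke away)
β0 stroke→J2  (common-e at J1 fixed by 1)
β5 stroke→I2  (J1: bond 1 brought effort, rest push out)
β3 stroke→I1  (I1 integral (f out))
β2 stroke→J2  (common-f at J2 fixed by 3)
β4 stroke→J2  (1-jn J2 has f-setter on 3)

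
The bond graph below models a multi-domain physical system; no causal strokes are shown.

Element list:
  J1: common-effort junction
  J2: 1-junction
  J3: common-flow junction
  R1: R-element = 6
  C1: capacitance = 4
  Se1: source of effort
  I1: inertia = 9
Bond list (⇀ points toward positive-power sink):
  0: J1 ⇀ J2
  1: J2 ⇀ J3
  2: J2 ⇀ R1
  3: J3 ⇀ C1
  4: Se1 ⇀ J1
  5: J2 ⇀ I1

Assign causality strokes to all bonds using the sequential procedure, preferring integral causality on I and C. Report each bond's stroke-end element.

β4 →J1  (Se1: effort source, stroke at far end)
β0 →J2  (common-e at J1 fixed by 4)
β3 →J3  (C1 outputs effort q/C1)
β1 →J2  (J3 needs exactly one f-in)
β5 →I1  (I1 outputs flow p/I1)
β2 →J2  (J2: bond 5 brought flow, rest push out)

#0 →J2
#1 →J2
#2 →J2
#3 →J3
#4 →J1
#5 →I1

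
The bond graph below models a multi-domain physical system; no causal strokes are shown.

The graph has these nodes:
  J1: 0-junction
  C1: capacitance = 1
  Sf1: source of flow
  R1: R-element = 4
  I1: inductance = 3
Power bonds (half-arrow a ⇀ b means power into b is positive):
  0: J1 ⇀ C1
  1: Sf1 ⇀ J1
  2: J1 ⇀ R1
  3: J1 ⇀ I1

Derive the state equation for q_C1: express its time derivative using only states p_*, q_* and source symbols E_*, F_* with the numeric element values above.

#1 stroke at Sf1  (source Sf1 imposes f)
#0 stroke at J1  (prefer integral on C1)
#2 stroke at R1  (0-jn J1 has e-setter on 0)
#3 stroke at I1  (0-jn J1 has e-setter on 0)

dq_C1/dt = F_Sf1 - p_I1/3 - q_C1/4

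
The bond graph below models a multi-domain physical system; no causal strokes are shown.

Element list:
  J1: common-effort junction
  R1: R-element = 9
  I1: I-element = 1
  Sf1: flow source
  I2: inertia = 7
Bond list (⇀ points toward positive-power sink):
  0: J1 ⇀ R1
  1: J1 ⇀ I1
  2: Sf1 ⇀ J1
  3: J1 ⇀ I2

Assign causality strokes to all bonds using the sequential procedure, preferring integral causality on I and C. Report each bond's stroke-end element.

β0 |J1
β1 |I1
β2 |Sf1
β3 |I2

bond 2 stroke at Sf1  (Sf1 fixes flow; stroke at Sf1)
bond 1 stroke at I1  (I1 integral (f out))
bond 3 stroke at I2  (prefer integral on I2)
bond 0 stroke at J1  (closing 0-jn rule on J1)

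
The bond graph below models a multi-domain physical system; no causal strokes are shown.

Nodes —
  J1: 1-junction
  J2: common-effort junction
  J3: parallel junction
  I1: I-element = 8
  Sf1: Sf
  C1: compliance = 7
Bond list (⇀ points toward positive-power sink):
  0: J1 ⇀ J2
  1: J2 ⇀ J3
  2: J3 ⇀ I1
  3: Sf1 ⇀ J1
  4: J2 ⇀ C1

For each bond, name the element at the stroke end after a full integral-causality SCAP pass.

#0 |J1
#1 |J3
#2 |I1
#3 |Sf1
#4 |J2

#3 →Sf1  (Sf1 (Sf) sets flow on bond)
#0 →J1  (1-jn J1 has f-setter on 3)
#2 →I1  (I1 integral (f out))
#1 →J3  (J3 needs exactly one e-in)
#4 →J2  (J2 needs exactly one e-in)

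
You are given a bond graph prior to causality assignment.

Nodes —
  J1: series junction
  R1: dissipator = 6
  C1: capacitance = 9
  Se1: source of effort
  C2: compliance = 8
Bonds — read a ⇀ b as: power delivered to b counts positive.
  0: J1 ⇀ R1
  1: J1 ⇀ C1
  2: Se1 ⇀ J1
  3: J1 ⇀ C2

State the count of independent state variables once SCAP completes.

bond 2 →J1  (Se1: effort source, stroke at far end)
bond 1 →J1  (C1 integral (e out))
bond 3 →J1  (C2 integral (e out))
bond 0 →R1  (J1 needs exactly one f-in)

2  (C1, C2 all integral)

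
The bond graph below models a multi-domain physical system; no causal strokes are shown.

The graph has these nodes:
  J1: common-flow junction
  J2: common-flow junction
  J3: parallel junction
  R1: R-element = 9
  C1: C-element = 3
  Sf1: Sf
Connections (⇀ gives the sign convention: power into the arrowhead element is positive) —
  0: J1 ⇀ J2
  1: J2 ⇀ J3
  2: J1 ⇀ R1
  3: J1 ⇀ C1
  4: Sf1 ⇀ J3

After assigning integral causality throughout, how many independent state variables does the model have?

1  (C1 all integral)

bond 4 |Sf1  (Sf1 fixes flow; stroke at Sf1)
bond 1 |J3  (only one effort-in slot at J3)
bond 0 |J2  (J2 flow already set via bond 1)
bond 2 |J1  (J1: bond 0 brought flow, rest push out)
bond 3 |J1  (J1 flow already set via bond 0)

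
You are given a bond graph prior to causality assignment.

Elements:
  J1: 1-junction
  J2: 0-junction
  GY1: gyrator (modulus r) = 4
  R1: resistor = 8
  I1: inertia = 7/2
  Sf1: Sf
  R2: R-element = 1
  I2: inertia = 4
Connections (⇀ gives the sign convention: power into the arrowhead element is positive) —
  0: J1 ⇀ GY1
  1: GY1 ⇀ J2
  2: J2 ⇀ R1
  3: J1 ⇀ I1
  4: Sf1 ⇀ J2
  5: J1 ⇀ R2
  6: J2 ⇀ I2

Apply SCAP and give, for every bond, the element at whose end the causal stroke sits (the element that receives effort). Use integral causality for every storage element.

bond 4 stroke→Sf1  (Sf1 fixes flow; stroke at Sf1)
bond 3 stroke→I1  (I1 integral (f out))
bond 0 stroke→J1  (J1: bond 3 brought flow, rest push out)
bond 5 stroke→J1  (J1 flow already set via bond 3)
bond 1 stroke→J2  (GY1: gyrator matches bond 0)
bond 2 stroke→R1  (J2: bond 1 brought effort, rest push out)
bond 6 stroke→I2  (0-jn J2 has e-setter on 1)

β0 stroke→J1
β1 stroke→J2
β2 stroke→R1
β3 stroke→I1
β4 stroke→Sf1
β5 stroke→J1
β6 stroke→I2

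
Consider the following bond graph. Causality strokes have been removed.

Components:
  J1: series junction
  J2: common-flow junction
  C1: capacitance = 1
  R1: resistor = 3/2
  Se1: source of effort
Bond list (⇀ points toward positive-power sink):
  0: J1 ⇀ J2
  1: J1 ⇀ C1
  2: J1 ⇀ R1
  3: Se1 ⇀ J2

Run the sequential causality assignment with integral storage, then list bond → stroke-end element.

bond 3 →J2  (source Se1 imposes e)
bond 0 →J1  (J2 needs exactly one f-in)
bond 1 →J1  (C1 integral (e out))
bond 2 →R1  (only one flow-in slot at J1)

β0 |J1
β1 |J1
β2 |R1
β3 |J2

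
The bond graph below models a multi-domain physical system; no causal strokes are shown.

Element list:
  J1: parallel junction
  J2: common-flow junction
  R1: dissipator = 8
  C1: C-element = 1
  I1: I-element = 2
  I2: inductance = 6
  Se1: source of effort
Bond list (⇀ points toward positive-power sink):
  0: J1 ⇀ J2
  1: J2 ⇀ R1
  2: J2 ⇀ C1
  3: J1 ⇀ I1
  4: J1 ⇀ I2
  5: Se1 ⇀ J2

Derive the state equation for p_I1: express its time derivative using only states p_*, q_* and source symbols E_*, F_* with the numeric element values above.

dp_I1/dt = -E_Se1 - 4*p_I1 - 4*p_I2/3 + q_C1

β5 →J2  (source Se1 imposes e)
β2 →J2  (C1: C, integral causality)
β3 →I1  (I1 integral (f out))
β4 →I2  (I2: I, integral causality)
β0 →J1  (only one effort-in slot at J1)
β1 →J2  (J2: bond 0 brought flow, rest push out)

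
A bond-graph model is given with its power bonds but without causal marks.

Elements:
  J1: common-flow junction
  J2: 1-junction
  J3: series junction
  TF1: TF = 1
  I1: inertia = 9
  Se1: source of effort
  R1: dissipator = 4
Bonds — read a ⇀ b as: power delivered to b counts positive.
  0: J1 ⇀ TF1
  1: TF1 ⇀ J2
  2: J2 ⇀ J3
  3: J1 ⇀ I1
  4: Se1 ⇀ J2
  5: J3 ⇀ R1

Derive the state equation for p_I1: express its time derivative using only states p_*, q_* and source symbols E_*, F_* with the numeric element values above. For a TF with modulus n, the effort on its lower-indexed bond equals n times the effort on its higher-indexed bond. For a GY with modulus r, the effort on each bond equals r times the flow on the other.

dp_I1/dt = E_Se1 - 4*p_I1/9

bond 4 →J2  (Se1: effort source, stroke at far end)
bond 3 →I1  (I1: I, integral causality)
bond 0 →J1  (common-f at J1 fixed by 3)
bond 1 →TF1  (TF1 one-in-one-out from 0)
bond 2 →J2  (common-f at J2 fixed by 1)
bond 5 →J3  (1-jn J3 has f-setter on 2)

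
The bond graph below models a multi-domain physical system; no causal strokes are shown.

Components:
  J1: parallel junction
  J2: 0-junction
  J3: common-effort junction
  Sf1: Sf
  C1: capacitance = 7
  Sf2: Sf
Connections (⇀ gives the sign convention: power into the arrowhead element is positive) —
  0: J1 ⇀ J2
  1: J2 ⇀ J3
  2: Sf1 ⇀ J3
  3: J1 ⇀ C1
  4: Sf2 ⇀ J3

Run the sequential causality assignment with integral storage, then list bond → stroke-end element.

#2 |Sf1  (Sf1 (Sf) sets flow on bond)
#4 |Sf2  (source Sf2 imposes f)
#1 |J3  (closing 0-jn rule on J3)
#0 |J2  (closing 0-jn rule on J2)
#3 |J1  (closing 0-jn rule on J1)

bond 0 stroke→J2
bond 1 stroke→J3
bond 2 stroke→Sf1
bond 3 stroke→J1
bond 4 stroke→Sf2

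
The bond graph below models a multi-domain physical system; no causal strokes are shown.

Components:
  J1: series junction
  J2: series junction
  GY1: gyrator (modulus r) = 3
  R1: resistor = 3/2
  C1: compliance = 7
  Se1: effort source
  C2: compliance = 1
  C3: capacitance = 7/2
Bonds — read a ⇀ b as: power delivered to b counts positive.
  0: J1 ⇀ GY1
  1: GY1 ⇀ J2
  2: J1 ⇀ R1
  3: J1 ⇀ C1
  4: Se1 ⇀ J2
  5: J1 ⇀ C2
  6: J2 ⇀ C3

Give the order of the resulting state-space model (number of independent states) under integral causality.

#4 |J2  (Se1: effort source, stroke at far end)
#3 |J1  (prefer integral on C1)
#5 |J1  (prefer integral on C2)
#6 |J2  (C3: C, integral causality)
#1 |GY1  (closing 1-jn rule on J2)
#0 |GY1  (GY GY1: same side as bond 1)
#2 |J1  (J1: bond 0 brought flow, rest push out)

3  (C1, C2, C3 all integral)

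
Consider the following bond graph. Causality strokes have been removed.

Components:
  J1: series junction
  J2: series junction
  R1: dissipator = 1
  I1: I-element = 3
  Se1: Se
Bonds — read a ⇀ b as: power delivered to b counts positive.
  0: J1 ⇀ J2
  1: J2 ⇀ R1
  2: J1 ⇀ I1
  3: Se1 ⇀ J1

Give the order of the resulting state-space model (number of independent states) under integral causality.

1  (I1 all integral)

#3 |J1  (Se1 (Se) sets effort on bond)
#2 |I1  (I1 integral (f out))
#0 |J1  (1-jn J1 has f-setter on 2)
#1 |J2  (J2 flow already set via bond 0)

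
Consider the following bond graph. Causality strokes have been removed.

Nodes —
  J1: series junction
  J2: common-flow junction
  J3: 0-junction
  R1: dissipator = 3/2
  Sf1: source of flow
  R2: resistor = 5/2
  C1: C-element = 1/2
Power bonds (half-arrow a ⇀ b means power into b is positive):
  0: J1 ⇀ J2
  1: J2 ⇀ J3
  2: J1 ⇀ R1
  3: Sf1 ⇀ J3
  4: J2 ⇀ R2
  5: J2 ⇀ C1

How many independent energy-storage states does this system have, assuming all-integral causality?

bond 3 →Sf1  (Sf1 (Sf) sets flow on bond)
bond 1 →J3  (J3 needs exactly one e-in)
bond 0 →J2  (1-jn J2 has f-setter on 1)
bond 4 →J2  (1-jn J2 has f-setter on 1)
bond 5 →J2  (J2: bond 1 brought flow, rest push out)
bond 2 →J1  (common-f at J1 fixed by 0)

1  (C1 all integral)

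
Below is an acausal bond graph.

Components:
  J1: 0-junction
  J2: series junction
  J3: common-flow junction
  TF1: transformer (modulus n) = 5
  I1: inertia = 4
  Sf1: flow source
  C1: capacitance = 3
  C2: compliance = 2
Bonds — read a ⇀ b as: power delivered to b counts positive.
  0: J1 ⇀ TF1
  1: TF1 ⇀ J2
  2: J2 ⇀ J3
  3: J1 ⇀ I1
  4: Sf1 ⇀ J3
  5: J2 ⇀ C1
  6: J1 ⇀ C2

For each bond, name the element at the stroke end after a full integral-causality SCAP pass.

b4 stroke at Sf1  (Sf1 (Sf) sets flow on bond)
b2 stroke at J3  (J3 flow already set via bond 4)
b1 stroke at J2  (1-jn J2 has f-setter on 2)
b5 stroke at J2  (J2: bond 2 brought flow, rest push out)
b0 stroke at TF1  (through TF1, causality passes straight; one stroke at TF1)
b3 stroke at I1  (I1: I, integral causality)
b6 stroke at J1  (closing 0-jn rule on J1)

b0 →TF1
b1 →J2
b2 →J3
b3 →I1
b4 →Sf1
b5 →J2
b6 →J1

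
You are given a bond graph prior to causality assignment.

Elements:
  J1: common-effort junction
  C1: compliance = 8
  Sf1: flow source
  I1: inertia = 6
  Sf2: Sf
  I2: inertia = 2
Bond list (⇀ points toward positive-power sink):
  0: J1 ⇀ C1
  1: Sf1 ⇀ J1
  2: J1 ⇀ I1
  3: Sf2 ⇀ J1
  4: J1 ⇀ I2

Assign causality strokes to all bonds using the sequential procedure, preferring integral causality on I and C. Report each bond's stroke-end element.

b0 |J1
b1 |Sf1
b2 |I1
b3 |Sf2
b4 |I2

β1 |Sf1  (Sf1 fixes flow; stroke at Sf1)
β3 |Sf2  (Sf2: flow source, stroke at near end)
β0 |J1  (C1 integral (e out))
β2 |I1  (0-jn J1 has e-setter on 0)
β4 |I2  (common-e at J1 fixed by 0)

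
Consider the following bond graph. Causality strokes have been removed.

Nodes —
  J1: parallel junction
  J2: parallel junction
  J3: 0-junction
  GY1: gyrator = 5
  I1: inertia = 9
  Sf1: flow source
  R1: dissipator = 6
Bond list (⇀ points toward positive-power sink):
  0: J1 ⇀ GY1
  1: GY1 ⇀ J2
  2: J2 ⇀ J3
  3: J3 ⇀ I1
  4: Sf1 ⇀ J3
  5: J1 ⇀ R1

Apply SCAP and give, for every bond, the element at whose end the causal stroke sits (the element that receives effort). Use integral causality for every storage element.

bond 4 |Sf1  (source Sf1 imposes f)
bond 3 |I1  (I1 integral (f out))
bond 2 |J3  (J3 needs exactly one e-in)
bond 1 |J2  (closing 0-jn rule on J2)
bond 0 |J1  (GY1: gyrator matches bond 1)
bond 5 |R1  (J1 effort already set via bond 0)

#0 stroke at J1
#1 stroke at J2
#2 stroke at J3
#3 stroke at I1
#4 stroke at Sf1
#5 stroke at R1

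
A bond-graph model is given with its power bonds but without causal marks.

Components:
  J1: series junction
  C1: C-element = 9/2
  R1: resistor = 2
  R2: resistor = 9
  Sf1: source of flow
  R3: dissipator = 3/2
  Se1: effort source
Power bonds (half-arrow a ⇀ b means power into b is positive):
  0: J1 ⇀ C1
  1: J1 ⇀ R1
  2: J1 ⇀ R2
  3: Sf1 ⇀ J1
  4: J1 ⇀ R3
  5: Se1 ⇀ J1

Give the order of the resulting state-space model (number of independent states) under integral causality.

#3 |Sf1  (Sf1: flow source, stroke at near end)
#5 |J1  (Se1 fixes effort; stroke away)
#0 |J1  (J1: bond 3 brought flow, rest push out)
#1 |J1  (J1: bond 3 brought flow, rest push out)
#2 |J1  (J1: bond 3 brought flow, rest push out)
#4 |J1  (1-jn J1 has f-setter on 3)

1  (C1 all integral)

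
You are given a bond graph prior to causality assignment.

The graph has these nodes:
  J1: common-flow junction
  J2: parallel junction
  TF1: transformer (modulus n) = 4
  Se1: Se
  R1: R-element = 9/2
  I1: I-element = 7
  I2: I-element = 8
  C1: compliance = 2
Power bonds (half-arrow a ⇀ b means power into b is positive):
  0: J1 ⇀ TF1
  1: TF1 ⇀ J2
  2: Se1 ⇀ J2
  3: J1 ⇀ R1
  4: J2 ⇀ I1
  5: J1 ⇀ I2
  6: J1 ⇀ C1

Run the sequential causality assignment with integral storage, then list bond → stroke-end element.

bond 2 stroke at J2  (Se1 fixes effort; stroke away)
bond 1 stroke at TF1  (0-jn J2 has e-setter on 2)
bond 4 stroke at I1  (0-jn J2 has e-setter on 2)
bond 0 stroke at J1  (TF1 one-in-one-out from 1)
bond 5 stroke at I2  (I2: I, integral causality)
bond 3 stroke at J1  (J1 flow already set via bond 5)
bond 6 stroke at J1  (common-f at J1 fixed by 5)

b0 |J1
b1 |TF1
b2 |J2
b3 |J1
b4 |I1
b5 |I2
b6 |J1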